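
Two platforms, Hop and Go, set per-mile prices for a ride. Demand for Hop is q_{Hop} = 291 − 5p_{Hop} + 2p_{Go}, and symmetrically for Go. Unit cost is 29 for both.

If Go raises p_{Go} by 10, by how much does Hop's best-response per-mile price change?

2

Hop's profit: π = (p_{Hop} − 29)(291 − 5p_{Hop} + 2p_{Go}).
∂π/∂p_{Hop} = 436 − 10p_{Hop} + 2p_{Go} = 0 ⇒ p_{Hop} = 43.6 + 0.2p_{Go}.
The reaction-function slope is 0.2, so a 10-unit rise in p_{Go} moves p_{Hop} by 0.2 × 10 = 2. Hop's best response rises — the actions are strategic complements.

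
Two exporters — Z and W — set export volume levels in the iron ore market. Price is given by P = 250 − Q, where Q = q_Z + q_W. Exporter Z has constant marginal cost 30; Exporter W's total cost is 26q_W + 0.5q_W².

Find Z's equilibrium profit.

7603.84

Exporter Z's profit: π = q_Z(250 − (q_Z + q_W)) − 30q_Z.
∂π/∂q_Z = 220 − 2q_Z − q_W = 0, so q_Z = 110 − 0.5q_W.
For W: ∂π/∂q_W = 224 − 3q_W − q_Z = 0 ⇒ q_W = 224/3 − (1/3)q_Z.
Plugging q_W into Z's best response: q_Z = 110 − 0.5(224/3 − (1/3)q_Z) ⇒ (5/6)q_Z = 218/3, so q_Z = 87.2.
Then q_W = 224/3 − (1/3)·87.2 = 45.6.
Price P = 250 − 132.8 = 117.2.
Z's profit: (117.2 − 30)·87.2 = 7603.84.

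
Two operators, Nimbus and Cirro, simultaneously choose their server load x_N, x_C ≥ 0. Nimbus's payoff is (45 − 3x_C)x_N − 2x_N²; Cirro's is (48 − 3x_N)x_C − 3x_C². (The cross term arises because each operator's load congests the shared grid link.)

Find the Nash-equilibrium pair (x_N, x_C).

8.4, 3.8

Expanding Nimbus's payoff: 45x_N − 3x_Cx_N − 2x_N².
∂π/∂x_N = 45 − 3x_C − 4x_N = 0, so x_N = 11.25 − 0.75x_C.
Likewise for Cirro: x_C = 8 − 0.5x_N.
Substituting the second reaction function into the first: x_N = 11.25 − 0.75(8 − 0.5x_N), which gives 0.625x_N = 5.25 ⇒ x_N = 8.4.
Then x_C = 8 − 0.5·8.4 = 3.8.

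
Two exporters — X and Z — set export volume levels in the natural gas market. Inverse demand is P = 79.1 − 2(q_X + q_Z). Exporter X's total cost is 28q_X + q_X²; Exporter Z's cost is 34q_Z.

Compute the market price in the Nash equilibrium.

50.84

Exporter X's profit: π = q_X(79.1 − 2(q_X + q_Z)) − 28q_X − q_X².
∂π/∂q_X = 51.1 − 6q_X − 2q_Z = 0, so q_X = 511/60 − (1/3)q_Z.
For Z: ∂π/∂q_Z = 45.1 − 4q_Z − 2q_X = 0 ⇒ q_Z = 11.275 − 0.5q_X.
Solving the two reaction functions simultaneously: (1 − (−1/3)(−0.5))q_X = 511/60 − (1/3)·11.275, so (5/6)q_X = 571/120 and q_X = 5.71.
Then q_Z = 11.275 − 0.5·5.71 = 8.42.
Equilibrium price: P = 79.1 − 2·14.13 = 50.84.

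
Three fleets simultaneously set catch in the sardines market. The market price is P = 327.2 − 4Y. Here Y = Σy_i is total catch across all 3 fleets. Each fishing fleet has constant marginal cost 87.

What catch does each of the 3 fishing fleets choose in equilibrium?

15.0125

A representative fishing fleet's profit is π_i = y_i(327.2 − 4Y) − 87y_i, with Y = y_i + Σ_{j≠i} y_j.
First-order condition: 240.2 − 8y_i − 4Σ_{j≠i} y_j = 0.
Imposing symmetry (y_j = y for all j) turns Σ_{j≠i} y_j into 2y, so 240.2 = 16y and y = 15.0125.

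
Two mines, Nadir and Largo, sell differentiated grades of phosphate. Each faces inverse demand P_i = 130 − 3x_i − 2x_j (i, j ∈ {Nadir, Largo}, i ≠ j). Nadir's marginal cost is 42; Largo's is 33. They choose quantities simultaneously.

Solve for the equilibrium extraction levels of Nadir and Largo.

10.4375, 12.6875

Mine Nadir's profit: π = x_{Nadir}(130 − 3x_{Nadir} − 2x_{Largo}) − 42x_{Nadir}.
∂π/∂x_{Nadir} = 88 − 6x_{Nadir} − 2x_{Largo} = 0 ⇒ x_{Nadir} = 44/3 − (1/3)x_{Largo}.
Similarly x_{Largo} = 97/6 − (1/3)x_{Nadir}.
Solving the two reaction functions simultaneously: (1 − (−1/3)(−1/3))x_{Nadir} = 44/3 − (1/3)·(97/6), so (8/9)x_{Nadir} = 167/18 and x_{Nadir} = 10.4375.
Then x_{Largo} = 97/6 − (1/3)·10.4375 = 12.6875.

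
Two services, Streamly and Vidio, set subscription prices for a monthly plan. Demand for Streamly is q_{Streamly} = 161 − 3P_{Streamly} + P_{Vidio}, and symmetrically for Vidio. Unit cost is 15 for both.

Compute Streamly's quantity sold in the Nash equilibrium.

Streamly's profit: π = (P_{Streamly} − 15)(161 − 3P_{Streamly} + P_{Vidio}).
∂π/∂P_{Streamly} = 206 − 6P_{Streamly} + P_{Vidio} = 0 ⇒ P_{Streamly} = 103/3 + (1/6)P_{Vidio}.
Setting P_{Streamly} = P_{Vidio} in the reaction function: P_{Streamly} = 103/3 + (1/6)P_{Streamly}, so P_{Streamly} = (103/3) / (5/6) = 41.2.
q_{Streamly} = 161 − 3·41.2 + 41.2 = 78.6.

78.6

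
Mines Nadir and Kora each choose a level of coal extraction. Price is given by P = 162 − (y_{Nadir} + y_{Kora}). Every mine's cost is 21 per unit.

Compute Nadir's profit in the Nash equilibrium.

2209

Mine Nadir's profit: π = y_{Nadir}(162 − (y_{Nadir} + y_{Kora})) − 21y_{Nadir}.
∂π/∂y_{Nadir} = 141 − 2y_{Nadir} − y_{Kora} = 0, so y_{Nadir} = 70.5 − 0.5y_{Kora}.
Setting y_{Nadir} = y_{Kora} in the reaction function: y_{Nadir} = 70.5 − 0.5y_{Nadir}, so y_{Nadir} = 70.5 / 1.5 = 47.
Price P = 162 − 94 = 68.
Nadir's profit: (68 − 21)·47 = 2209.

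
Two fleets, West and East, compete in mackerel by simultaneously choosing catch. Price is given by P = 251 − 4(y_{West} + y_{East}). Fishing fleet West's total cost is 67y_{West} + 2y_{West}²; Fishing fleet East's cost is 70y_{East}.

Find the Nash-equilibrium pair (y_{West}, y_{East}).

Fishing fleet West's profit: π = y_{West}(251 − 4(y_{West} + y_{East})) − 67y_{West} − 2y_{West}².
∂π/∂y_{West} = 184 − 12y_{West} − 4y_{East} = 0, so y_{West} = 46/3 − (1/3)y_{East}.
For East: ∂π/∂y_{East} = 181 − 8y_{East} − 4y_{West} = 0 ⇒ y_{East} = 22.625 − 0.5y_{West}.
Solving the two reaction functions simultaneously: (1 − (−1/3)(−0.5))y_{West} = 46/3 − (1/3)·22.625, so (5/6)y_{West} = 187/24 and y_{West} = 9.35.
Then y_{East} = 22.625 − 0.5·9.35 = 17.95.

9.35, 17.95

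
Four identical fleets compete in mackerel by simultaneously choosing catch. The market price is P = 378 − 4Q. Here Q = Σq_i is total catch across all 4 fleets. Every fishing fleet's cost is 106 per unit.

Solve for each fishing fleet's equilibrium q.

A representative fishing fleet's profit is π_i = q_i(378 − 4Q) − 106q_i, with Q = q_i + Σ_{j≠i} q_j.
First-order condition: 272 − 8q_i − 4Σ_{j≠i} q_j = 0.
Imposing symmetry (q_j = q for all j) turns Σ_{j≠i} q_j into 3q, so 272 = 20q and q = 13.6.

13.6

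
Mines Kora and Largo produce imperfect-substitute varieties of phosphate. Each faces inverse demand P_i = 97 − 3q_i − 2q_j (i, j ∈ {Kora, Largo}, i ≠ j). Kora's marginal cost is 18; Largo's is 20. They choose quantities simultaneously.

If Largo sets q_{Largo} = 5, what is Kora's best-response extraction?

Mine Kora's profit: π = q_{Kora}(97 − 3q_{Kora} − 2q_{Largo}) − 18q_{Kora}.
∂π/∂q_{Kora} = 79 − 6q_{Kora} − 2q_{Largo} = 0 ⇒ q_{Kora} = 79/6 − (1/3)q_{Largo}.
At q_{Largo} = 5: q_{Kora} = 79/6 − (1/3)·5 = 11.5.

11.5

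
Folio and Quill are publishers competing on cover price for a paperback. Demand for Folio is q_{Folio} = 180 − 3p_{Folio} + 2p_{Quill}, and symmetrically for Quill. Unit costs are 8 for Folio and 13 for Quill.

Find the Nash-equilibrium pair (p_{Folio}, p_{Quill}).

Folio's profit: π = (p_{Folio} − 8)(180 − 3p_{Folio} + 2p_{Quill}).
∂π/∂p_{Folio} = 204 − 6p_{Folio} + 2p_{Quill} = 0 ⇒ p_{Folio} = 34 + (1/3)p_{Quill}.
Similarly p_{Quill} = 36.5 + (1/3)p_{Folio}.
Solving the two reaction functions simultaneously: (1 − (1/3)(1/3))p_{Folio} = 34 + (1/3)·36.5, so (8/9)p_{Folio} = 277/6 and p_{Folio} = 51.9375.
Then p_{Quill} = 36.5 + (1/3)·51.9375 = 53.8125.

51.9375, 53.8125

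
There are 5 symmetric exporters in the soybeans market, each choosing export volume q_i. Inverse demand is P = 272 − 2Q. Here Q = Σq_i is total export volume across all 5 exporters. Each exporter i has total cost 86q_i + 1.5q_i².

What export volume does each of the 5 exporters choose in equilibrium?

12.4

A representative exporter's profit is π_i = q_i(272 − 2Q) − 86q_i − 1.5q_i², with Q = q_i + Σ_{j≠i} q_j.
First-order condition: 186 − 7q_i − 2Σ_{j≠i} q_j = 0.
In a symmetric equilibrium every exporter chooses the same q, so Σ_{j≠i} q_j = 4q. The condition becomes 186 − 15q = 0, giving q = 186/15 = 12.4.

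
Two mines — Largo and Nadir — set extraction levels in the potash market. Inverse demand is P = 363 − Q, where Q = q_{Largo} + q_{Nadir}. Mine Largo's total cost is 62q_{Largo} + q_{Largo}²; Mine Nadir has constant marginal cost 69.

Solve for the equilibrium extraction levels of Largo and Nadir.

Mine Largo's profit: π = q_{Largo}(363 − (q_{Largo} + q_{Nadir})) − 62q_{Largo} − q_{Largo}².
∂π/∂q_{Largo} = 301 − 4q_{Largo} − q_{Nadir} = 0, so q_{Largo} = 75.25 − 0.25q_{Nadir}.
For Nadir: ∂π/∂q_{Nadir} = 294 − 2q_{Nadir} − q_{Largo} = 0 ⇒ q_{Nadir} = 147 − 0.5q_{Largo}.
Plugging q_{Nadir} into Largo's best response: q_{Largo} = 75.25 − 0.25(147 − 0.5q_{Largo}) ⇒ 0.875q_{Largo} = 38.5, so q_{Largo} = 44.
Then q_{Nadir} = 147 − 0.5·44 = 125.

44, 125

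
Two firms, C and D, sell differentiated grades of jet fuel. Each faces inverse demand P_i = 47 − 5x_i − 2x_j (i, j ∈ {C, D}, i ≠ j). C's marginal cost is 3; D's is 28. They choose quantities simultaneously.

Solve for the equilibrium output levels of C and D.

4.1875, 1.0625

Firm C's profit: π = x_C(47 − 5x_C − 2x_D) − 3x_C.
∂π/∂x_C = 44 − 10x_C − 2x_D = 0 ⇒ x_C = 4.4 − 0.2x_D.
Similarly x_D = 1.9 − 0.2x_C.
Substituting the second reaction function into the first: x_C = 4.4 − 0.2(1.9 − 0.2x_C), which gives 0.96x_C = 4.02 ⇒ x_C = 4.1875.
Then x_D = 1.9 − 0.2·4.1875 = 1.0625.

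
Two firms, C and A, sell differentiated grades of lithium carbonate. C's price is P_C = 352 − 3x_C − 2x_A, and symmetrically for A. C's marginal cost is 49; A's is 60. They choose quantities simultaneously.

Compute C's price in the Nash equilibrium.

164.6875

Firm C's profit: π = x_C(352 − 3x_C − 2x_A) − 49x_C.
∂π/∂x_C = 303 − 6x_C − 2x_A = 0 ⇒ x_C = 50.5 − (1/3)x_A.
Similarly x_A = 146/3 − (1/3)x_C.
Plugging x_A into C's best response: x_C = 50.5 − (1/3)(146/3 − (1/3)x_C) ⇒ (8/9)x_C = 617/18, so x_C = 38.5625.
Then x_A = 146/3 − (1/3)·38.5625 = 35.8125.
P_C = 352 − 3·38.5625 − 2·35.8125 = 164.6875.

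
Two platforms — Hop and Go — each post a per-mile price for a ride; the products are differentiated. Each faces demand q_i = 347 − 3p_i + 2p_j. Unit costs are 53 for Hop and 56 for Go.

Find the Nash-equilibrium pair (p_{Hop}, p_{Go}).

Hop's profit: π = (p_{Hop} − 53)(347 − 3p_{Hop} + 2p_{Go}).
∂π/∂p_{Hop} = 506 − 6p_{Hop} + 2p_{Go} = 0 ⇒ p_{Hop} = 253/3 + (1/3)p_{Go}.
Similarly p_{Go} = 515/6 + (1/3)p_{Hop}.
Substituting the second reaction function into the first: p_{Hop} = 253/3 + (1/3)(515/6 + (1/3)p_{Hop}), which gives (8/9)p_{Hop} = 2033/18 ⇒ p_{Hop} = 127.0625.
Then p_{Go} = 515/6 + (1/3)·127.0625 = 128.1875.

127.0625, 128.1875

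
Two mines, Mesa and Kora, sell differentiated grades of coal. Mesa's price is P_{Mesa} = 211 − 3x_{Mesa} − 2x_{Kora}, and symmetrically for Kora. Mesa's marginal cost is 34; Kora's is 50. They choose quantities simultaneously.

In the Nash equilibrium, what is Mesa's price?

103.375

Mine Mesa's profit: π = x_{Mesa}(211 − 3x_{Mesa} − 2x_{Kora}) − 34x_{Mesa}.
∂π/∂x_{Mesa} = 177 − 6x_{Mesa} − 2x_{Kora} = 0 ⇒ x_{Mesa} = 29.5 − (1/3)x_{Kora}.
Similarly x_{Kora} = 161/6 − (1/3)x_{Mesa}.
Substituting the second reaction function into the first: x_{Mesa} = 29.5 − (1/3)(161/6 − (1/3)x_{Mesa}), which gives (8/9)x_{Mesa} = 185/9 ⇒ x_{Mesa} = 23.125.
Then x_{Kora} = 161/6 − (1/3)·23.125 = 19.125.
P_{Mesa} = 211 − 3·23.125 − 2·19.125 = 103.375.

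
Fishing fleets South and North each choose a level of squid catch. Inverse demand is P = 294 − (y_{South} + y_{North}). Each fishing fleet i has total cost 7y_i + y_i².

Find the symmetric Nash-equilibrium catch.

57.4

Fishing fleet South's profit: π = y_{South}(294 − (y_{South} + y_{North})) − 7y_{South} − y_{South}².
∂π/∂y_{South} = 287 − 4y_{South} − y_{North} = 0, so y_{South} = 71.75 − 0.25y_{North}.
The game is symmetric, so in equilibrium y_{North} = y_{South}: the reaction function gives 1.25y_{South} = 71.75, hence y_{South} = 57.4.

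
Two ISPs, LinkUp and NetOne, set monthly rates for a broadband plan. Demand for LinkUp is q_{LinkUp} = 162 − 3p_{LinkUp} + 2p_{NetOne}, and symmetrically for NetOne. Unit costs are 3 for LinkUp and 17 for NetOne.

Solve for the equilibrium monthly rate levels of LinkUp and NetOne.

LinkUp's profit: π = (p_{LinkUp} − 3)(162 − 3p_{LinkUp} + 2p_{NetOne}).
∂π/∂p_{LinkUp} = 171 − 6p_{LinkUp} + 2p_{NetOne} = 0 ⇒ p_{LinkUp} = 28.5 + (1/3)p_{NetOne}.
Similarly p_{NetOne} = 35.5 + (1/3)p_{LinkUp}.
Substituting the second reaction function into the first: p_{LinkUp} = 28.5 + (1/3)(35.5 + (1/3)p_{LinkUp}), which gives (8/9)p_{LinkUp} = 121/3 ⇒ p_{LinkUp} = 45.375.
Then p_{NetOne} = 35.5 + (1/3)·45.375 = 50.625.

45.375, 50.625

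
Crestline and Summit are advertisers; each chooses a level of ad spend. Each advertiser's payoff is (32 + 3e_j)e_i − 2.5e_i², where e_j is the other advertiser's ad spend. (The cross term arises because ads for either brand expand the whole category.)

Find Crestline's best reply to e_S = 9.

11.8

Crestline's payoff is (32 + 3e_S)e_C − 2.5e_C².
∂π/∂e_C = 32 + 3e_S − 5e_C = 0, so e_C = 6.4 + 0.6e_S.
At e_S = 9: e_C = 6.4 + 0.6·9 = 11.8.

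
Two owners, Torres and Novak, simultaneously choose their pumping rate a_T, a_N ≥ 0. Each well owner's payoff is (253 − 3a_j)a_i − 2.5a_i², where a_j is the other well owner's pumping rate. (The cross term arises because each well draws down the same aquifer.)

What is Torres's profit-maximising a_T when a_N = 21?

Torres's payoff is (253 − 3a_N)a_T − 2.5a_T².
∂π/∂a_T = 253 − 3a_N − 5a_T = 0, so a_T = 50.6 − 0.6a_N.
At a_N = 21: a_T = 50.6 − 0.6·21 = 38.

38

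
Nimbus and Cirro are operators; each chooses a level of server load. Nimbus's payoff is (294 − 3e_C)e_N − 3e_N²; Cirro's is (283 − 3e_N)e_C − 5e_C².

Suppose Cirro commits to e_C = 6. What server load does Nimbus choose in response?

Expanding Nimbus's payoff: 294e_N − 3e_Ce_N − 3e_N².
∂π/∂e_N = 294 − 3e_C − 6e_N = 0, so e_N = 49 − 0.5e_C.
At e_C = 6: e_N = 49 − 0.5·6 = 46.

46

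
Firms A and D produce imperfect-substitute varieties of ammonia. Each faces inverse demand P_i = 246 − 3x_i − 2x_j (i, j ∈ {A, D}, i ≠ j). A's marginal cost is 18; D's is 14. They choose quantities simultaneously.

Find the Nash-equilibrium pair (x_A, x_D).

Firm A's profit: π = x_A(246 − 3x_A − 2x_D) − 18x_A.
∂π/∂x_A = 228 − 6x_A − 2x_D = 0 ⇒ x_A = 38 − (1/3)x_D.
Similarly x_D = 116/3 − (1/3)x_A.
Substituting the second reaction function into the first: x_A = 38 − (1/3)(116/3 − (1/3)x_A), which gives (8/9)x_A = 226/9 ⇒ x_A = 28.25.
Then x_D = 116/3 − (1/3)·28.25 = 29.25.

28.25, 29.25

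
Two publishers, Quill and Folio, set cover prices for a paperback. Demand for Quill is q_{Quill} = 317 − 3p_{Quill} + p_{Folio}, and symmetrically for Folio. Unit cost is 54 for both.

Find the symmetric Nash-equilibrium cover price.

Quill's profit: π = (p_{Quill} − 54)(317 − 3p_{Quill} + p_{Folio}).
∂π/∂p_{Quill} = 479 − 6p_{Quill} + p_{Folio} = 0 ⇒ p_{Quill} = 479/6 + (1/6)p_{Folio}.
The game is symmetric, so in equilibrium p_{Folio} = p_{Quill}: the reaction function gives (5/6)p_{Quill} = 479/6, hence p_{Quill} = 95.8.

95.8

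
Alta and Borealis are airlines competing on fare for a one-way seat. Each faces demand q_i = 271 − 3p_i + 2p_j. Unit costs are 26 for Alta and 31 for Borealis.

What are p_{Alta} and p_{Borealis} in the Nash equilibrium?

88.1875, 90.0625

Alta's profit: π = (p_{Alta} − 26)(271 − 3p_{Alta} + 2p_{Borealis}).
∂π/∂p_{Alta} = 349 − 6p_{Alta} + 2p_{Borealis} = 0 ⇒ p_{Alta} = 349/6 + (1/3)p_{Borealis}.
Similarly p_{Borealis} = 182/3 + (1/3)p_{Alta}.
Substituting the second reaction function into the first: p_{Alta} = 349/6 + (1/3)(182/3 + (1/3)p_{Alta}), which gives (8/9)p_{Alta} = 1411/18 ⇒ p_{Alta} = 88.1875.
Then p_{Borealis} = 182/3 + (1/3)·88.1875 = 90.0625.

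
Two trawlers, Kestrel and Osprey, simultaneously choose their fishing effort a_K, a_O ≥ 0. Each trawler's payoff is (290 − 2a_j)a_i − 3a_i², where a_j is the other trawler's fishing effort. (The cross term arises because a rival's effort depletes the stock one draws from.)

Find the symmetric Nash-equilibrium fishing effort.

36.25

Kestrel's payoff is (290 − 2a_O)a_K − 3a_K².
∂π/∂a_K = 290 − 2a_O − 6a_K = 0, so a_K = 145/3 − (1/3)a_O.
By symmetry a_O = a_K; substituting into the reaction function, (4/3)a_K = 145/3 and a_K = 36.25.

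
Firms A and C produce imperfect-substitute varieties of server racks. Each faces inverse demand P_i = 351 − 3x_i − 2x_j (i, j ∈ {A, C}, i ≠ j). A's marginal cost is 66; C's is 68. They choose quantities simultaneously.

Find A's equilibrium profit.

3834.1875

Firm A's profit: π = x_A(351 − 3x_A − 2x_C) − 66x_A.
∂π/∂x_A = 285 − 6x_A − 2x_C = 0 ⇒ x_A = 47.5 − (1/3)x_C.
Similarly x_C = 283/6 − (1/3)x_A.
Solving the two reaction functions simultaneously: (1 − (−1/3)(−1/3))x_A = 47.5 − (1/3)·(283/6), so (8/9)x_A = 286/9 and x_A = 35.75.
Then x_C = 283/6 − (1/3)·35.75 = 35.25.
P_A = 351 − 3·35.75 − 2·35.25 = 173.25.
Profit = (173.25 − 66)·35.75 = 3834.1875.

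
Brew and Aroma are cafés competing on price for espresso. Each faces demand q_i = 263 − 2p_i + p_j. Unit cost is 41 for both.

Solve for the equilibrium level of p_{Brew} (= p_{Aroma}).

115

Brew's profit: π = (p_{Brew} − 41)(263 − 2p_{Brew} + p_{Aroma}).
∂π/∂p_{Brew} = 345 − 4p_{Brew} + p_{Aroma} = 0 ⇒ p_{Brew} = 86.25 + 0.25p_{Aroma}.
Setting p_{Brew} = p_{Aroma} in the reaction function: p_{Brew} = 86.25 + 0.25p_{Brew}, so p_{Brew} = 86.25 / 0.75 = 115.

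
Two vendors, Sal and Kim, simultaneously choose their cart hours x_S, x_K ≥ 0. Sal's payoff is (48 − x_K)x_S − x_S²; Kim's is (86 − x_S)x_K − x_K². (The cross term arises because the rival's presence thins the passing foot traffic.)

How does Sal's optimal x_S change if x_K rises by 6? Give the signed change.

Expanding Sal's payoff: 48x_S − x_Kx_S − x_S².
∂π/∂x_S = 48 − x_K − 2x_S = 0, so x_S = 24 − 0.5x_K.
The reaction-function slope is −0.5, so a 6-unit rise in x_K moves x_S by −0.5 × 6 = −3. Sal's best response falls — the actions are strategic substitutes.

-3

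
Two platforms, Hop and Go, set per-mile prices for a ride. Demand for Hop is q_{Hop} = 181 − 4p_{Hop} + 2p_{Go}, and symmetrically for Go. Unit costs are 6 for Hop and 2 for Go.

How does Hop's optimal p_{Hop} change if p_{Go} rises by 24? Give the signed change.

Hop's profit: π = (p_{Hop} − 6)(181 − 4p_{Hop} + 2p_{Go}).
∂π/∂p_{Hop} = 205 − 8p_{Hop} + 2p_{Go} = 0 ⇒ p_{Hop} = 25.625 + 0.25p_{Go}.
The reaction-function slope is 0.25, so a 24-unit rise in p_{Go} moves p_{Hop} by 0.25 × 24 = 6. Hop's best response rises — the actions are strategic complements.

6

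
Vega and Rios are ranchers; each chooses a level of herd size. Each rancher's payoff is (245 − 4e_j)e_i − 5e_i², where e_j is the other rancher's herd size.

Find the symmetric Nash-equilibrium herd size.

17.5

Vega's payoff is (245 − 4e_R)e_V − 5e_V².
∂π/∂e_V = 245 − 4e_R − 10e_V = 0, so e_V = 24.5 − 0.4e_R.
Setting e_V = e_R in the reaction function: e_V = 24.5 − 0.4e_V, so e_V = 24.5 / 1.4 = 17.5.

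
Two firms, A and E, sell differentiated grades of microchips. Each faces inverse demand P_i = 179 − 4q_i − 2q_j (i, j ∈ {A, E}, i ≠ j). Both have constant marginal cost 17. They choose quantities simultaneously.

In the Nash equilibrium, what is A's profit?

Firm A's profit: π = q_A(179 − 4q_A − 2q_E) − 17q_A.
∂π/∂q_A = 162 − 8q_A − 2q_E = 0 ⇒ q_A = 20.25 − 0.25q_E.
Setting q_A = q_E in the reaction function: q_A = 20.25 − 0.25q_A, so q_A = 20.25 / 1.25 = 16.2.
P_A = 179 − 4·16.2 − 2·16.2 = 81.8.
Profit = (81.8 − 17)·16.2 = 1049.76.

1049.76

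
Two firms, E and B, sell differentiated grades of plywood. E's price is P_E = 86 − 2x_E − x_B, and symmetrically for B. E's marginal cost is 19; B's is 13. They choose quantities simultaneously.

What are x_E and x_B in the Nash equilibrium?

13, 15

Firm E's profit: π = x_E(86 − 2x_E − x_B) − 19x_E.
∂π/∂x_E = 67 − 4x_E − x_B = 0 ⇒ x_E = 16.75 − 0.25x_B.
Similarly x_B = 18.25 − 0.25x_E.
Substituting the second reaction function into the first: x_E = 16.75 − 0.25(18.25 − 0.25x_E), which gives 0.9375x_E = 12.1875 ⇒ x_E = 13.
Then x_B = 18.25 − 0.25·13 = 15.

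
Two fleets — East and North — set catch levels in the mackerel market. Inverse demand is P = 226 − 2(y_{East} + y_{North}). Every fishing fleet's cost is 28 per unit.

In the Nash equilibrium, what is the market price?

94

Fishing fleet East's profit: π = y_{East}(226 − 2(y_{East} + y_{North})) − 28y_{East}.
∂π/∂y_{East} = 198 − 4y_{East} − 2y_{North} = 0, so y_{East} = 49.5 − 0.5y_{North}.
The game is symmetric, so in equilibrium y_{North} = y_{East}: the reaction function gives 1.5y_{East} = 49.5, hence y_{East} = 33.
Equilibrium price: P = 226 − 2·66 = 94.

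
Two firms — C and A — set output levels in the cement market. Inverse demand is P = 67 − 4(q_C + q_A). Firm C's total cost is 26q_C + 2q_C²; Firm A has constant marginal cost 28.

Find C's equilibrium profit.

Firm C's profit: π = q_C(67 − 4(q_C + q_A)) − 26q_C − 2q_C².
∂π/∂q_C = 41 − 12q_C − 4q_A = 0, so q_C = 41/12 − (1/3)q_A.
For A: ∂π/∂q_A = 39 − 8q_A − 4q_C = 0 ⇒ q_A = 4.875 − 0.5q_C.
Plugging q_A into C's best response: q_C = 41/12 − (1/3)(4.875 − 0.5q_C) ⇒ (5/6)q_C = 43/24, so q_C = 2.15.
Then q_A = 4.875 − 0.5·2.15 = 3.8.
Price P = 67 − 4·5.95 = 43.2.
C's profit: (43.2 − 26)·2.15 − 2(2.15)² = 27.735.

27.735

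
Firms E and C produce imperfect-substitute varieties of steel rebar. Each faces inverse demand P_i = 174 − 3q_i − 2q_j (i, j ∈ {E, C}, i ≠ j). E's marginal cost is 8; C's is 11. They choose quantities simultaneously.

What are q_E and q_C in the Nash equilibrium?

Firm E's profit: π = q_E(174 − 3q_E − 2q_C) − 8q_E.
∂π/∂q_E = 166 − 6q_E − 2q_C = 0 ⇒ q_E = 83/3 − (1/3)q_C.
Similarly q_C = 163/6 − (1/3)q_E.
Plugging q_C into E's best response: q_E = 83/3 − (1/3)(163/6 − (1/3)q_E) ⇒ (8/9)q_E = 335/18, so q_E = 20.9375.
Then q_C = 163/6 − (1/3)·20.9375 = 20.1875.

20.9375, 20.1875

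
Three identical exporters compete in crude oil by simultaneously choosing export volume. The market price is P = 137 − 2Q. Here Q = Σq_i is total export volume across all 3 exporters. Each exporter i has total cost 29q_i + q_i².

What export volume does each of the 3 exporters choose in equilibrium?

10.8

A representative exporter's profit is π_i = q_i(137 − 2Q) − 29q_i − q_i², with Q = q_i + Σ_{j≠i} q_j.
First-order condition: 108 − 6q_i − 2Σ_{j≠i} q_j = 0.
Imposing symmetry (q_j = q for all j) turns Σ_{j≠i} q_j into 2q, so 108 = 10q and q = 10.8.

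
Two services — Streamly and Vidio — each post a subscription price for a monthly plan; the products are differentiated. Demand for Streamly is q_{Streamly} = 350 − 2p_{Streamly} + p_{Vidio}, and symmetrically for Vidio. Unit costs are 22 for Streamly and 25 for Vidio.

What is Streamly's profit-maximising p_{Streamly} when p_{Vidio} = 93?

121.75

Streamly's profit: π = (p_{Streamly} − 22)(350 − 2p_{Streamly} + p_{Vidio}).
∂π/∂p_{Streamly} = 394 − 4p_{Streamly} + p_{Vidio} = 0 ⇒ p_{Streamly} = 98.5 + 0.25p_{Vidio}.
At p_{Vidio} = 93: p_{Streamly} = 98.5 + 0.25·93 = 121.75.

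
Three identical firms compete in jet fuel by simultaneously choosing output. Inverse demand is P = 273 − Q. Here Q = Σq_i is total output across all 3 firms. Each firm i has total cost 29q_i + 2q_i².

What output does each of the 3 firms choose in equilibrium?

30.5

A representative firm's profit is π_i = q_i(273 − Q) − 29q_i − 2q_i², with Q = q_i + Σ_{j≠i} q_j.
First-order condition: 244 − 6q_i − Σ_{j≠i} q_j = 0.
In a symmetric equilibrium every firm chooses the same q, so Σ_{j≠i} q_j = 2q. The condition becomes 244 − 8q = 0, giving q = 244/8 = 30.5.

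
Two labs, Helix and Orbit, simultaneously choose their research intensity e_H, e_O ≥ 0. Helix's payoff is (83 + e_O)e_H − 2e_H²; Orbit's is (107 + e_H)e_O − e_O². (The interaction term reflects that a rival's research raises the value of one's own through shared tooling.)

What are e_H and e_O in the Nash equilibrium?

Expanding Helix's payoff: 83e_H + e_Oe_H − 2e_H².
∂π/∂e_H = 83 + e_O − 4e_H = 0, so e_H = 20.75 + 0.25e_O.
Likewise for Orbit: e_O = 53.5 + 0.5e_H.
Substituting the second reaction function into the first: e_H = 20.75 + 0.25(53.5 + 0.5e_H), which gives 0.875e_H = 34.125 ⇒ e_H = 39.
Then e_O = 53.5 + 0.5·39 = 73.

39, 73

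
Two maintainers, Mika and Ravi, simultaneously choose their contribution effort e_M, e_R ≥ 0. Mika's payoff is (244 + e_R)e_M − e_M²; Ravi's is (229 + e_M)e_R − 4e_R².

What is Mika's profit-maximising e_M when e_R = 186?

215

Expanding Mika's payoff: 244e_M + e_Re_M − e_M².
∂π/∂e_M = 244 + e_R − 2e_M = 0, so e_M = 122 + 0.5e_R.
At e_R = 186: e_M = 122 + 0.5·186 = 215.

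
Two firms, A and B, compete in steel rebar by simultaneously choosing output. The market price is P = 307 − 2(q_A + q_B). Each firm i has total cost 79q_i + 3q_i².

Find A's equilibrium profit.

Firm A's profit: π = q_A(307 − 2(q_A + q_B)) − 79q_A − 3q_A².
∂π/∂q_A = 228 − 10q_A − 2q_B = 0, so q_A = 22.8 − 0.2q_B.
By symmetry q_B = q_A; substituting into the reaction function, 1.2q_A = 22.8 and q_A = 19.
Price P = 307 − 2·38 = 231.
A's profit: (231 − 79)·19 − 3(19)² = 1805.

1805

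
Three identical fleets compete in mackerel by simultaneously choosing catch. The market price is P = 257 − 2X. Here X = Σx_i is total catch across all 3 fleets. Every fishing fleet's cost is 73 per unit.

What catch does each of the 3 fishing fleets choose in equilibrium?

A representative fishing fleet's profit is π_i = x_i(257 − 2X) − 73x_i, with X = x_i + Σ_{j≠i} x_j.
First-order condition: 184 − 4x_i − 2Σ_{j≠i} x_j = 0.
Imposing symmetry (x_j = x for all j) turns Σ_{j≠i} x_j into 2x, so 184 = 8x and x = 23.

23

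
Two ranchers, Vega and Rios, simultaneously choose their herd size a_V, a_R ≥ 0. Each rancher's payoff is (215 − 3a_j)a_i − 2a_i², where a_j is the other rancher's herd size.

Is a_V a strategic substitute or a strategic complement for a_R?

Vega's payoff is (215 − 3a_R)a_V − 2a_V².
∂π/∂a_V = 215 − 3a_R − 4a_V = 0, so a_V = 53.75 − 0.75a_R.
The best-response slope da_V/da_R = −0.75 < 0: the reaction function is downward-sloping, so the choices are strategic substitutes.

strategic substitutes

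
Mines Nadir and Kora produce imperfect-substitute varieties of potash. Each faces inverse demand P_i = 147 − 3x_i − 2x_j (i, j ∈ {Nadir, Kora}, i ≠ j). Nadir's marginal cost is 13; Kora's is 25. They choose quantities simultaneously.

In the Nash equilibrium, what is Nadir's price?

Mine Nadir's profit: π = x_{Nadir}(147 − 3x_{Nadir} − 2x_{Kora}) − 13x_{Nadir}.
∂π/∂x_{Nadir} = 134 − 6x_{Nadir} − 2x_{Kora} = 0 ⇒ x_{Nadir} = 67/3 − (1/3)x_{Kora}.
Similarly x_{Kora} = 61/3 − (1/3)x_{Nadir}.
Plugging x_{Kora} into Nadir's best response: x_{Nadir} = 67/3 − (1/3)(61/3 − (1/3)x_{Nadir}) ⇒ (8/9)x_{Nadir} = 140/9, so x_{Nadir} = 17.5.
Then x_{Kora} = 61/3 − (1/3)·17.5 = 14.5.
P_{Nadir} = 147 − 3·17.5 − 2·14.5 = 65.5.

65.5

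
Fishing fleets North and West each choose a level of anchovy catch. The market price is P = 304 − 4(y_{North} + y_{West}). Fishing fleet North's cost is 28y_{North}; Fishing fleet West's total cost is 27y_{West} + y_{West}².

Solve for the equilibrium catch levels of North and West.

Fishing fleet North's profit: π = y_{North}(304 − 4(y_{North} + y_{West})) − 28y_{North}.
∂π/∂y_{North} = 276 − 8y_{North} − 4y_{West} = 0, so y_{North} = 34.5 − 0.5y_{West}.
For West: ∂π/∂y_{West} = 277 − 10y_{West} − 4y_{North} = 0 ⇒ y_{West} = 27.7 − 0.4y_{North}.
Substituting the second reaction function into the first: y_{North} = 34.5 − 0.5(27.7 − 0.4y_{North}), which gives 0.8y_{North} = 20.65 ⇒ y_{North} = 25.8125.
Then y_{West} = 27.7 − 0.4·25.8125 = 17.375.

25.8125, 17.375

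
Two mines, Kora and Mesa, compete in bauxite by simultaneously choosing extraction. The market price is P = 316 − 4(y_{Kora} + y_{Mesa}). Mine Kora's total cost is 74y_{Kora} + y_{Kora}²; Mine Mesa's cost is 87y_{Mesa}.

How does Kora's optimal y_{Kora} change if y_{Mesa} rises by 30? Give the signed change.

-12

Mine Kora's profit: π = y_{Kora}(316 − 4(y_{Kora} + y_{Mesa})) − 74y_{Kora} − y_{Kora}².
∂π/∂y_{Kora} = 242 − 10y_{Kora} − 4y_{Mesa} = 0, so y_{Kora} = 24.2 − 0.4y_{Mesa}.
The reaction-function slope is −0.4, so a 30-unit rise in y_{Mesa} moves y_{Kora} by −0.4 × 30 = −12. Kora's best response falls — the actions are strategic substitutes.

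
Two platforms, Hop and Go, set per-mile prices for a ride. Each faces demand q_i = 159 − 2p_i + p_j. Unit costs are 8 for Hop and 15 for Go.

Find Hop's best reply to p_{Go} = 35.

52.5

Hop's profit: π = (p_{Hop} − 8)(159 − 2p_{Hop} + p_{Go}).
∂π/∂p_{Hop} = 175 − 4p_{Hop} + p_{Go} = 0 ⇒ p_{Hop} = 43.75 + 0.25p_{Go}.
At p_{Go} = 35: p_{Hop} = 43.75 + 0.25·35 = 52.5.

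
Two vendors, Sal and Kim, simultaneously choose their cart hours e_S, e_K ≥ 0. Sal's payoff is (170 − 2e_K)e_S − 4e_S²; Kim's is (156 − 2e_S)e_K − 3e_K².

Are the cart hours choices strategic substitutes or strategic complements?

Expanding Sal's payoff: 170e_S − 2e_Ke_S − 4e_S².
∂π/∂e_S = 170 − 2e_K − 8e_S = 0, so e_S = 21.25 − 0.25e_K.
The best-response slope de_S/de_K = −0.25 < 0: the reaction function is downward-sloping, so the choices are strategic substitutes.

strategic substitutes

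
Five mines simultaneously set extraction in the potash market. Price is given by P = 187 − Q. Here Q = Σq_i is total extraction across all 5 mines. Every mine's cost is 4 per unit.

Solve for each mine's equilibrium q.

30.5

A representative mine's profit is π_i = q_i(187 − Q) − 4q_i, with Q = q_i + Σ_{j≠i} q_j.
First-order condition: 183 − 2q_i − Σ_{j≠i} q_j = 0.
Imposing symmetry (q_j = q for all j) turns Σ_{j≠i} q_j into 4q, so 183 = 6q and q = 30.5.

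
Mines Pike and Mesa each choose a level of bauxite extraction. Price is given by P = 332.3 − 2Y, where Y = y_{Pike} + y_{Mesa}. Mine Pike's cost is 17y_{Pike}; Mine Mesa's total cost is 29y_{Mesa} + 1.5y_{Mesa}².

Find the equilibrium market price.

150.375

Mine Pike's profit: π = y_{Pike}(332.3 − 2(y_{Pike} + y_{Mesa})) − 17y_{Pike}.
∂π/∂y_{Pike} = 315.3 − 4y_{Pike} − 2y_{Mesa} = 0, so y_{Pike} = 78.825 − 0.5y_{Mesa}.
For Mesa: ∂π/∂y_{Mesa} = 303.3 − 7y_{Mesa} − 2y_{Pike} = 0 ⇒ y_{Mesa} = 3033/70 − (2/7)y_{Pike}.
Solving the two reaction functions simultaneously: (1 − (−0.5)(−2/7))y_{Pike} = 78.825 − 0.5·(3033/70), so (6/7)y_{Pike} = 3201/56 and y_{Pike} = 66.6875.
Then y_{Mesa} = 3033/70 − (2/7)·66.6875 = 24.275.
Equilibrium price: P = 332.3 − 2·90.9625 = 150.375.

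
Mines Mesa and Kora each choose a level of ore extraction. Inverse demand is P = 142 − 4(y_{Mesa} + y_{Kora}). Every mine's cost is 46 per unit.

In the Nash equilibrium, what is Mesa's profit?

Mine Mesa's profit: π = y_{Mesa}(142 − 4(y_{Mesa} + y_{Kora})) − 46y_{Mesa}.
∂π/∂y_{Mesa} = 96 − 8y_{Mesa} − 4y_{Kora} = 0, so y_{Mesa} = 12 − 0.5y_{Kora}.
By symmetry y_{Kora} = y_{Mesa}; substituting into the reaction function, 1.5y_{Mesa} = 12 and y_{Mesa} = 8.
Price P = 142 − 4·16 = 78.
Mesa's profit: (78 − 46)·8 = 256.

256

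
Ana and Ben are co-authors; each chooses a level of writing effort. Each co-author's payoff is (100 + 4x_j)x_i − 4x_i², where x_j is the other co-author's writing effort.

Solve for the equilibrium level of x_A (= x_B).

Ana's payoff is (100 + 4x_B)x_A − 4x_A².
∂π/∂x_A = 100 + 4x_B − 8x_A = 0, so x_A = 12.5 + 0.5x_B.
By symmetry x_B = x_A; substituting into the reaction function, 0.5x_A = 12.5 and x_A = 25.

25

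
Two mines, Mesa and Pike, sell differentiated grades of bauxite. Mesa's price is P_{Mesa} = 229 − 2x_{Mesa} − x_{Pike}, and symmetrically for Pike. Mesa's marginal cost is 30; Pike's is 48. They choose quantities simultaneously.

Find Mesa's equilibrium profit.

Mine Mesa's profit: π = x_{Mesa}(229 − 2x_{Mesa} − x_{Pike}) − 30x_{Mesa}.
∂π/∂x_{Mesa} = 199 − 4x_{Mesa} − x_{Pike} = 0 ⇒ x_{Mesa} = 49.75 − 0.25x_{Pike}.
Similarly x_{Pike} = 45.25 − 0.25x_{Mesa}.
Solving the two reaction functions simultaneously: (1 − (−0.25)(−0.25))x_{Mesa} = 49.75 − 0.25·45.25, so 0.9375x_{Mesa} = 38.4375 and x_{Mesa} = 41.
Then x_{Pike} = 45.25 − 0.25·41 = 35.
P_{Mesa} = 229 − 2·41 − 35 = 112.
Profit = (112 − 30)·41 = 3362.

3362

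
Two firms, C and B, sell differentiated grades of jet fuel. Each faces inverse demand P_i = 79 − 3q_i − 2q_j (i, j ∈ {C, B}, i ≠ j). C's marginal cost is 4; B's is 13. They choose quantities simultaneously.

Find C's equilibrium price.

33.8125

Firm C's profit: π = q_C(79 − 3q_C − 2q_B) − 4q_C.
∂π/∂q_C = 75 − 6q_C − 2q_B = 0 ⇒ q_C = 12.5 − (1/3)q_B.
Similarly q_B = 11 − (1/3)q_C.
Substituting the second reaction function into the first: q_C = 12.5 − (1/3)(11 − (1/3)q_C), which gives (8/9)q_C = 53/6 ⇒ q_C = 9.9375.
Then q_B = 11 − (1/3)·9.9375 = 7.6875.
P_C = 79 − 3·9.9375 − 2·7.6875 = 33.8125.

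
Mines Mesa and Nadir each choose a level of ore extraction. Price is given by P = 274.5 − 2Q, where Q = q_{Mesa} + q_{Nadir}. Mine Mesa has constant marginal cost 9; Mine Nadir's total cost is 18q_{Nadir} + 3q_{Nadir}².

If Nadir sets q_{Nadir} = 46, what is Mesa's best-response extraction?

Mine Mesa's profit: π = q_{Mesa}(274.5 − 2(q_{Mesa} + q_{Nadir})) − 9q_{Mesa}.
∂π/∂q_{Mesa} = 265.5 − 4q_{Mesa} − 2q_{Nadir} = 0, so q_{Mesa} = 66.375 − 0.5q_{Nadir}.
At q_{Nadir} = 46: q_{Mesa} = 66.375 − 0.5·46 = 43.375.

43.375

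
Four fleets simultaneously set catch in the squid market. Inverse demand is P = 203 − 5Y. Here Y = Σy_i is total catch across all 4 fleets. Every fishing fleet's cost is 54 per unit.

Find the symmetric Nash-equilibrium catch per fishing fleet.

5.96

A representative fishing fleet's profit is π_i = y_i(203 − 5Y) − 54y_i, with Y = y_i + Σ_{j≠i} y_j.
First-order condition: 149 − 10y_i − 5Σ_{j≠i} y_j = 0.
With identical fishing fleets, set every y_j = y: then 149 − 10y − 15y = 0, i.e. y = 149/25 = 5.96.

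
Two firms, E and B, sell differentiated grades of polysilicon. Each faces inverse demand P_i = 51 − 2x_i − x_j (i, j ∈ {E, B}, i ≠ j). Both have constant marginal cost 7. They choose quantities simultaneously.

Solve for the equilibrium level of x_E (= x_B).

Firm E's profit: π = x_E(51 − 2x_E − x_B) − 7x_E.
∂π/∂x_E = 44 − 4x_E − x_B = 0 ⇒ x_E = 11 − 0.25x_B.
By symmetry x_B = x_E; substituting into the reaction function, 1.25x_E = 11 and x_E = 8.8.

8.8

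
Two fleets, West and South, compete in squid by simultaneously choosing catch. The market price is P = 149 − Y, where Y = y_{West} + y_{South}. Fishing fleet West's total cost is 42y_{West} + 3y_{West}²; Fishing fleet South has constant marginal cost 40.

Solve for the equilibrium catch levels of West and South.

Fishing fleet West's profit: π = y_{West}(149 − (y_{West} + y_{South})) − 42y_{West} − 3y_{West}².
∂π/∂y_{West} = 107 − 8y_{West} − y_{South} = 0, so y_{West} = 13.375 − 0.125y_{South}.
For South: ∂π/∂y_{South} = 109 − 2y_{South} − y_{West} = 0 ⇒ y_{South} = 54.5 − 0.5y_{West}.
Solving the two reaction functions simultaneously: (1 − (−0.125)(−0.5))y_{West} = 13.375 − 0.125·54.5, so 0.9375y_{West} = 6.5625 and y_{West} = 7.
Then y_{South} = 54.5 − 0.5·7 = 51.

7, 51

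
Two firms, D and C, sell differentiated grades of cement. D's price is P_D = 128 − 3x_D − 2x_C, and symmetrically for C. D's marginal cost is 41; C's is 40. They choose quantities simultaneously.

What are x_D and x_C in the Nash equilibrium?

10.8125, 11.0625

Firm D's profit: π = x_D(128 − 3x_D − 2x_C) − 41x_D.
∂π/∂x_D = 87 − 6x_D − 2x_C = 0 ⇒ x_D = 14.5 − (1/3)x_C.
Similarly x_C = 44/3 − (1/3)x_D.
Substituting the second reaction function into the first: x_D = 14.5 − (1/3)(44/3 − (1/3)x_D), which gives (8/9)x_D = 173/18 ⇒ x_D = 10.8125.
Then x_C = 44/3 − (1/3)·10.8125 = 11.0625.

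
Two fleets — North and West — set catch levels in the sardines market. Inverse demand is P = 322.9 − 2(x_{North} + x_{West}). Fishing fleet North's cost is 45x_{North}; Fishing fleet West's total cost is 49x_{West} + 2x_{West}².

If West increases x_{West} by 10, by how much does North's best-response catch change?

-5

Fishing fleet North's profit: π = x_{North}(322.9 − 2(x_{North} + x_{West})) − 45x_{North}.
∂π/∂x_{North} = 277.9 − 4x_{North} − 2x_{West} = 0, so x_{North} = 69.475 − 0.5x_{West}.
The reaction-function slope is −0.5, so a 10-unit rise in x_{West} moves x_{North} by −0.5 × 10 = −5. North's best response falls — the actions are strategic substitutes.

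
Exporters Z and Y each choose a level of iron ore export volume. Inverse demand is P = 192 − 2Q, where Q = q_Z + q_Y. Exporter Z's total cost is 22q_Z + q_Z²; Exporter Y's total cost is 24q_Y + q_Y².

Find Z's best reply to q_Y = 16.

Exporter Z's profit: π = q_Z(192 − 2(q_Z + q_Y)) − 22q_Z − q_Z².
∂π/∂q_Z = 170 − 6q_Z − 2q_Y = 0, so q_Z = 85/3 − (1/3)q_Y.
At q_Y = 16: q_Z = 85/3 − (1/3)·16 = 23.

23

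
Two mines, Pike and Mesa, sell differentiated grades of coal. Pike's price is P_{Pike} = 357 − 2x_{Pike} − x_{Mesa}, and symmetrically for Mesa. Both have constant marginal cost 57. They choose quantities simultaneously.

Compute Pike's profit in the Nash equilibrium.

Mine Pike's profit: π = x_{Pike}(357 − 2x_{Pike} − x_{Mesa}) − 57x_{Pike}.
∂π/∂x_{Pike} = 300 − 4x_{Pike} − x_{Mesa} = 0 ⇒ x_{Pike} = 75 − 0.25x_{Mesa}.
By symmetry x_{Mesa} = x_{Pike}; substituting into the reaction function, 1.25x_{Pike} = 75 and x_{Pike} = 60.
P_{Pike} = 357 − 2·60 − 60 = 177.
Profit = (177 − 57)·60 = 7200.

7200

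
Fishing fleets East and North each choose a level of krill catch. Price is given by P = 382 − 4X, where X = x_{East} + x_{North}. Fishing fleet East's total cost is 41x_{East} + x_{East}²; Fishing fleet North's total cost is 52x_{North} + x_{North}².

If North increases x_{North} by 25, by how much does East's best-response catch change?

Fishing fleet East's profit: π = x_{East}(382 − 4(x_{East} + x_{North})) − 41x_{East} − x_{East}².
∂π/∂x_{East} = 341 − 10x_{East} − 4x_{North} = 0, so x_{East} = 34.1 − 0.4x_{North}.
The reaction-function slope is −0.4, so a 25-unit rise in x_{North} moves x_{East} by −0.4 × 25 = −10. East's best response falls — the actions are strategic substitutes.

-10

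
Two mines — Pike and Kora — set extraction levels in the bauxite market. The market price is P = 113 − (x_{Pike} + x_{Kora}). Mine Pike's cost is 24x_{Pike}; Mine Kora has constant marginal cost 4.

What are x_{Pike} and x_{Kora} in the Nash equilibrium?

Mine Pike's profit: π = x_{Pike}(113 − (x_{Pike} + x_{Kora})) − 24x_{Pike}.
∂π/∂x_{Pike} = 89 − 2x_{Pike} − x_{Kora} = 0, so x_{Pike} = 44.5 − 0.5x_{Kora}.
By the same steps for Kora: x_{Kora} = 54.5 − 0.5x_{Pike}.
Solving the two reaction functions simultaneously: (1 − (−0.5)(−0.5))x_{Pike} = 44.5 − 0.5·54.5, so 0.75x_{Pike} = 17.25 and x_{Pike} = 23.
Then x_{Kora} = 54.5 − 0.5·23 = 43.

23, 43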